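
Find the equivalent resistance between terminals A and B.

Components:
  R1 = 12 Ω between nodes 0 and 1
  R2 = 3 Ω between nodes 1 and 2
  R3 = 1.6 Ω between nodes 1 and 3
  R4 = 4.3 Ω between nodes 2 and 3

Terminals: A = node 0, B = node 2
Reduce the network between node 0 (A) and node 2 (B) by series/parallel combination:
  Rs1 = R3 + R4 (series, joined only at node 3) = 1.6 + 4.3 = 5.9 Ω
  Rp1 = R2 ‖ Rs1 (parallel, both between nodes 1 and 2) = 1/(1/3 + 1/5.9) = 1.989 Ω
  Rs2 = R1 + Rp1 (series, joined only at node 1) = 12 + 1.989 = 13.99 Ω
R_eq = 13.99 Ω

Final answer: 13.99 Ω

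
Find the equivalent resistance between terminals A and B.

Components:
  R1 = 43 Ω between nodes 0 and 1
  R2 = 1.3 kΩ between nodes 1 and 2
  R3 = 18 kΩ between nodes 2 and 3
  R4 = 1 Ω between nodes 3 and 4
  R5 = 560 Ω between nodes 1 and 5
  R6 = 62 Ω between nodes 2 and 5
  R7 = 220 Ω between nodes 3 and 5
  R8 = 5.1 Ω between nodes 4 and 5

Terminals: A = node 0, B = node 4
The network is not a plain series/parallel combination. Inject a 1 A test current into terminal A (node 0) and return it from terminal B (node 4); then R_eq = V_A / (1 A).
Nodal analysis, taking node 4 as the 0 V reference.
Current source I_test pushes 1 A into node 0 and draws it out of node 4.
KCL at each unknown node (sum of currents leaving = 0; resistances in Ω):
  Node 0: (V_0 - V_1)/43 - 1 = 0
  Node 1: (V_1 - V_0)/43 + (V_1 - V_2)/1300 + (V_1 - V_5)/560 = 0
  Node 2: (V_2 - V_1)/1300 + (V_2 - V_3)/18000 + (V_2 - V_5)/62 = 0
  Node 3: (V_3 - V_2)/18000 + (V_3 - 0)/1 + (V_3 - V_5)/220 = 0
  Node 5: (V_5 - V_1)/560 + (V_5 - V_2)/62 + (V_5 - V_3)/220 + (V_5 - 0)/5.1 = 0
Collecting terms (coefficients in siemens):
  0.02326·V_0 - 0.02326·V_1 = 1
  0.02581·V_1 - 0.02326·V_0 - 0.0007692·V_2 - 0.001786·V_5 = 0
  0.01695·V_2 - 0.0007692·V_1 - 0.00005556·V_3 - 0.01613·V_5 = 0
  1.005·V_3 - 0.00005556·V_2 - 0.004545·V_5 = 0
  0.2185·V_5 - 0.001786·V_1 - 0.01613·V_2 - 0.004545·V_3 = 0
Solving these 5 simultaneous equations (Gaussian elimination) gives:
  V_0 = 444.8 V, V_1 = 401.8 V, V_2 = 22.97 V, V_3 = 0.0238 V
  V_5 = 4.979 V
R_eq = V_0 / 1 A = 444.8 Ω

Final answer: 444.8 Ω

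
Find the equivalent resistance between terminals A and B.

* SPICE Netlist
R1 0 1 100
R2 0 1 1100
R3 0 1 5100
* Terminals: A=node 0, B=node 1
Reduce the network between node 0 (A) and node 1 (B) by series/parallel combination:
  Rp1 = R1 ‖ R2 ‖ R3 (parallel, all between nodes 0 and 1) = 1/(1/100 + 1/1100 + 1/5100) = 90.05 Ω
R_eq = 90.05 Ω

Final answer: 90.05 Ω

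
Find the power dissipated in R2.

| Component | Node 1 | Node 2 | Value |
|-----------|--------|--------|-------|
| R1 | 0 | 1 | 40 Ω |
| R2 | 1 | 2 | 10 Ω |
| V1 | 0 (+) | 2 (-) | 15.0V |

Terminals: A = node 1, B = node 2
Nodal analysis, taking node 2 as the 0 V reference.
Source V1 fixes V_0 = 15 V.
KCL at each unknown node (sum of currents leaving = 0; resistances in Ω):
  Node 1: (V_1 - 15)/40 + (V_1 - 0)/10 = 0
Collecting terms: 0.125 × V_1 = 0.375  =>  V_1 = 3 V
I_R2 = (V_1 - V_2)/R2 = (3 - 0)/10 = 0.3 A
P_R2 = I_R2² × R2 = (0.3)² × 10 = 0.9 W

Final answer: 0.9 W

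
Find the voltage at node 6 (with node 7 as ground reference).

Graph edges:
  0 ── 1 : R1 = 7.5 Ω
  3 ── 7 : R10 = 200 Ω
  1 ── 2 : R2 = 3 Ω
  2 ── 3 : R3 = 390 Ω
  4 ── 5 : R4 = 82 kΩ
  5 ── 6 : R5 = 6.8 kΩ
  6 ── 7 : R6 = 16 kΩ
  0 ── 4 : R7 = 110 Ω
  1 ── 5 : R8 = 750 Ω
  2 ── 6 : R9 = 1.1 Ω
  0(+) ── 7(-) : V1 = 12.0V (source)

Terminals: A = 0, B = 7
Nodal analysis, taking node 7 as the 0 V reference.
Source V1 fixes V_0 = 12 V.
KCL at each unknown node (sum of currents leaving = 0; resistances in Ω):
  Node 1: (V_1 - 12)/7.5 + (V_1 - V_2)/3 + (V_1 - V_5)/750 = 0
  Node 2: (V_2 - V_1)/3 + (V_2 - V_3)/390 + (V_2 - V_6)/1.1 = 0
  Node 3: (V_3 - V_2)/390 + (V_3 - 0)/200 = 0
  Node 4: (V_4 - V_5)/82000 + (V_4 - 12)/110 = 0
  Node 5: (V_5 - V_4)/82000 + (V_5 - V_6)/6800 + (V_5 - V_1)/750 = 0
  Node 6: (V_6 - V_5)/6800 + (V_6 - 0)/16000 + (V_6 - V_2)/1.1 = 0
Collecting terms (coefficients in siemens):
  0.468·V_1 - 0.3333·V_2 - 0.001333·V_5 = 1.6
  1.245·V_2 - 0.3333·V_1 - 0.002564·V_3 - 0.9091·V_6 = 0
  0.007564·V_3 - 0.002564·V_2 = 0
  0.009103·V_4 - 0.0000122·V_5 = 0.1091
  0.001493·V_5 - 0.001333·V_1 - 0.0000122·V_4 - 0.0001471·V_6 = 0
  0.9093·V_6 - 0.9091·V_2 - 0.0001471·V_5 = 0
Solving these 6 simultaneous equations (Gaussian elimination) gives:
  V_1 = 11.84 V, V_2 = 11.78 V, V_3 = 3.994 V, V_4 = 12 V
  V_5 = 11.84 V, V_6 = 11.78 V
The requested potential is V_6 = 11.78 V.

Final answer: V_6 = 11.78 V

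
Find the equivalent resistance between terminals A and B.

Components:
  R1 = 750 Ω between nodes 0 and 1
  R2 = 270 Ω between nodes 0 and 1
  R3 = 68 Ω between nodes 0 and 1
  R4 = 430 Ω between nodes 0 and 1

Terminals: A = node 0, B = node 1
Reduce the network between node 0 (A) and node 1 (B) by series/parallel combination:
  Rp1 = R1 ‖ R2 ‖ R3 ‖ R4 (parallel, all between nodes 0 and 1) = 1/(1/750 + 1/270 + 1/68 + 1/430) = 45.31 Ω
R_eq = 45.31 Ω

Final answer: 45.31 Ω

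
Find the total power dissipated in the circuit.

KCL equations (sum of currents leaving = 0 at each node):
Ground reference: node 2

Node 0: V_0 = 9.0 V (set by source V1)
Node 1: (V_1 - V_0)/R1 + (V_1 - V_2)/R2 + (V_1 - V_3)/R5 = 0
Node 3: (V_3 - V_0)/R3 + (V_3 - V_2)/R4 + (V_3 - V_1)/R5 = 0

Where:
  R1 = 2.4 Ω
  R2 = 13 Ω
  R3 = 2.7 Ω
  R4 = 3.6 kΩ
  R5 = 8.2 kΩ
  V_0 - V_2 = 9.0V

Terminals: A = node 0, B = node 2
Nodal analysis, taking node 2 as the 0 V reference.
Source V1 fixes V_0 = 9 V.
KCL at each unknown node (sum of currents leaving = 0; resistances in Ω):
  Node 1: (V_1 - 9)/2.4 + (V_1 - 0)/13 + (V_1 - V_3)/8200 = 0
  Node 3: (V_3 - 9)/2.7 + (V_3 - 0)/3600 + (V_3 - V_1)/8200 = 0
Collecting terms (coefficients in siemens):
  0.4937·V_1 - 0.000122·V_3 = 3.75
  0.3708·V_3 - 0.000122·V_1 = 3.333
Determinant D = (0.4937)(0.3708) - (-0.000122)(-0.000122) = 0.1831
V_1 = [(3.75)(0.3708) - (-0.000122)(3.333)]/D = 7.598 V
V_3 = [(0.4937)(3.333) - (3.75)(-0.000122)]/D = 8.993 V
Power in each resistor, P = (ΔV)²/R:
  P_R1 = (9 - 7.598)²/2.4 = 0.8193 W
  P_R2 = (7.598 - 0)²/13 = 4.44 W
  P_R3 = (9 - 8.993)²/2.7 = 0.00001922 W
  P_R4 = (0 - 8.993)²/3600 = 0.02246 W
  P_R5 = (7.598 - 8.993)²/8200 = 0.0002373 W
P_total = P_R1 + P_R2 + P_R3 + P_R4 + P_R5 = 5.282 W

Final answer: 5.282 W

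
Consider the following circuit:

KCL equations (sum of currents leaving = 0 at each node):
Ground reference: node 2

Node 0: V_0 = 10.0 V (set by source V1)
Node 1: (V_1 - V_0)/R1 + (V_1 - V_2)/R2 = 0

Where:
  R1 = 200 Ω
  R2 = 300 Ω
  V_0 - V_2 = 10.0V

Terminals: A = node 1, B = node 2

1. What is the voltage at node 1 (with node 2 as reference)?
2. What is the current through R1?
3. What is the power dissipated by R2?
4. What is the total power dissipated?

Nodal analysis, taking node 2 as the 0 V reference.
Source V1 fixes V_0 = 10 V.
KCL at each unknown node (sum of currents leaving = 0; resistances in Ω):
  Node 1: (V_1 - 10)/200 + (V_1 - 0)/300 = 0
Collecting terms: 0.008333 × V_1 = 0.05  =>  V_1 = 6 V
Part 1:
  Read off the nodal solution: V_1 = 6 V
Part 2:
  I_R1 = (V_0 - V_1)/R1 = (10 - 6)/200 = 0.02 A
  Magnitude: I_R1 = 0.02 A
Part 3:
  I_R2 = (V_1 - V_2)/R2 = (6 - 0)/300 = 0.02 A
  P_R2 = I_R2² × R2 = (0.02)² × 300 = 0.12 W
Part 4:
  Power in each resistor, P = (ΔV)²/R:
    P_R1 = (10 - 6)²/200 = 0.08 W
    P_R2 = (6 - 0)²/300 = 0.12 W
  P_total = P_R1 + P_R2 = 0.2 W

Final answers:
1. V_1 = 6 V
2. I_R1 = 0.02 A
3. P_R2 = 0.12 W
4. P_total = 0.2 W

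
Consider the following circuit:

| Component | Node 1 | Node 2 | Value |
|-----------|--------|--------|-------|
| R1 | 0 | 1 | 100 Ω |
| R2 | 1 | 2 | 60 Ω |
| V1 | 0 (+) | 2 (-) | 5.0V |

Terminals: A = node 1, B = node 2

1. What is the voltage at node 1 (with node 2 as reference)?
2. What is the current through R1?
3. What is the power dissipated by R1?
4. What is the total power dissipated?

Nodal analysis, taking node 2 as the 0 V reference.
Source V1 fixes V_0 = 5 V.
KCL at each unknown node (sum of currents leaving = 0; resistances in Ω):
  Node 1: (V_1 - 5)/100 + (V_1 - 0)/60 = 0
Collecting terms: 0.02667 × V_1 = 0.05  =>  V_1 = 1.875 V
Part 1:
  Read off the nodal solution: V_1 = 1.875 V
Part 2:
  I_R1 = (V_0 - V_1)/R1 = (5 - 1.875)/100 = 0.03125 A
  Magnitude: I_R1 = 0.03125 A
Part 3:
  I_R1 = (V_0 - V_1)/R1 = (5 - 1.875)/100 = 0.03125 A
  P_R1 = I_R1² × R1 = (0.03125)² × 100 = 0.09766 W
Part 4:
  Power in each resistor, P = (ΔV)²/R:
    P_R1 = (5 - 1.875)²/100 = 0.09766 W
    P_R2 = (1.875 - 0)²/60 = 0.05859 W
  P_total = P_R1 + P_R2 = 0.1562 W

Final answers:
1. V_1 = 1.875 V
2. I_R1 = 0.03125 A
3. P_R1 = 0.09766 W
4. P_total = 0.1562 W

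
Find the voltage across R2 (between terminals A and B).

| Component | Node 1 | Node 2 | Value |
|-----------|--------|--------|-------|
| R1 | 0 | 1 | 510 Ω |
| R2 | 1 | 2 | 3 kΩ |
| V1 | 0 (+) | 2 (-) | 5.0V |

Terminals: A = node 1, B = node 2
R1 and R2 are in series across V1 (node 0 → node 1 → node 2), and the output A–B is taken across R2, so this is a voltage divider.
Series current: I = V1/(R1 + R2) = 5/(510 + 3000) = 5/3510 = 0.001425 A
V_R2 = I × R2 = V1 × R2/(R1 + R2) = 5 × 3000/3510 = 4.274 V

Final answer: 4.274 V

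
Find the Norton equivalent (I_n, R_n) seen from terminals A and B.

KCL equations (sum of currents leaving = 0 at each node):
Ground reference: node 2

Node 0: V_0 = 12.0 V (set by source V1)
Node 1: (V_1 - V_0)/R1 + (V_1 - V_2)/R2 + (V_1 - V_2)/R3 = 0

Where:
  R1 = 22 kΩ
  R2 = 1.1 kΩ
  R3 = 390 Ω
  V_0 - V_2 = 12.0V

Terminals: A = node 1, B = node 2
Find the Thévenin equivalent first; then I_n = V_th/R_th and R_n = R_th.
Step 1 — V_th is the open-circuit voltage V_A - V_B (nothing connected across the terminals).
Nodal analysis, taking node 2 as the 0 V reference.
Source V1 fixes V_0 = 12 V.
KCL at each unknown node (sum of currents leaving = 0; resistances in Ω):
  Node 1: (V_1 - 12)/22000 + (V_1 - 0)/1100 + (V_1 - 0)/390 = 0
Collecting terms: 0.003519 × V_1 = 0.0005455  =>  V_1 = 0.155 V
V_th = V_1 - V_2 = 0.155 - 0 = 0.155 V
Step 2 — R_th: zero the source — replace V1 by a short circuit (node 2 merges into node 0) — and find the resistance seen between A (node 1) and B (node 0).
Reduce the network between node 1 (A) and node 0 (B) by series/parallel combination:
  Rp1 = R1 ‖ R2 ‖ R3 (parallel, all between nodes 0 and 1) = 1/(1/22000 + 1/1100 + 1/390) = 284.2 Ω
R_th = 284.2 Ω
I_n = V_th/R_th = 0.155/284.2 = 0.0005455 A, and R_n = R_th = 284.2 Ω

Final answer: I_n = 0.0005455 A, R_n = 284.2 Ω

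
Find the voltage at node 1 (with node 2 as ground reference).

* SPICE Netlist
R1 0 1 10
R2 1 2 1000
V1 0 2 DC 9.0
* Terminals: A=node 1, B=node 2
Nodal analysis, taking node 2 as the 0 V reference.
Source V1 fixes V_0 = 9 V.
KCL at each unknown node (sum of currents leaving = 0; resistances in Ω):
  Node 1: (V_1 - 9)/10 + (V_1 - 0)/1000 = 0
Collecting terms: 0.101 × V_1 = 0.9  =>  V_1 = 8.911 V
The requested potential is V_1 = 8.911 V.

Final answer: V_1 = 8.911 V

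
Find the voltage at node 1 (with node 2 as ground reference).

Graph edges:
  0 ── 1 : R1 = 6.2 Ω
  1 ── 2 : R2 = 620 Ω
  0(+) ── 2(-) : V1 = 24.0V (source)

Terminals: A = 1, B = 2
Nodal analysis, taking node 2 as the 0 V reference.
Source V1 fixes V_0 = 24 V.
KCL at each unknown node (sum of currents leaving = 0; resistances in Ω):
  Node 1: (V_1 - 24)/6.2 + (V_1 - 0)/620 = 0
Collecting terms: 0.1629 × V_1 = 3.871  =>  V_1 = 23.76 V
The requested potential is V_1 = 23.76 V.

Final answer: V_1 = 23.76 V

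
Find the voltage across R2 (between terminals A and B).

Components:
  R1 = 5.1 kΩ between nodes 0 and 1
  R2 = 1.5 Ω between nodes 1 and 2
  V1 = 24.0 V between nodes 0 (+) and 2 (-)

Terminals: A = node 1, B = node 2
R1 and R2 are in series across V1 (node 0 → node 1 → node 2), and the output A–B is taken across R2, so this is a voltage divider.
Series current: I = V1/(R1 + R2) = 24/(5100 + 1.5) = 24/5102 = 0.004704 A
V_R2 = I × R2 = V1 × R2/(R1 + R2) = 24 × 1.5/5102 = 0.007057 V

Final answer: 0.007057 V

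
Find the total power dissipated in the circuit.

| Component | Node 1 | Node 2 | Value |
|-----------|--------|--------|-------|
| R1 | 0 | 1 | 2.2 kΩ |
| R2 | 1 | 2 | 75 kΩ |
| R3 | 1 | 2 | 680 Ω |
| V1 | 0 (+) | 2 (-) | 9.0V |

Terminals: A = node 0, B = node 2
Nodal analysis, taking node 2 as the 0 V reference.
Source V1 fixes V_0 = 9 V.
KCL at each unknown node (sum of currents leaving = 0; resistances in Ω):
  Node 1: (V_1 - 9)/2200 + (V_1 - 0)/75000 + (V_1 - 0)/680 = 0
Collecting terms: 0.001938 × V_1 = 0.004091  =>  V_1 = 2.11 V
Power in each resistor, P = (ΔV)²/R:
  P_R1 = (9 - 2.11)²/2200 = 0.02158 W
  P_R2 = (2.11 - 0)²/75000 = 0.00005938 W
  P_R3 = (2.11 - 0)²/680 = 0.00655 W
P_total = P_R1 + P_R2 + P_R3 = 0.02818 W

Final answer: 0.02818 W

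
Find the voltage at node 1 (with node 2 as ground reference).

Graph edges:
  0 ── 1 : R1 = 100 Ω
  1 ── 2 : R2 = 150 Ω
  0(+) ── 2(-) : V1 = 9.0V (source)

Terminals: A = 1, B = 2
Nodal analysis, taking node 2 as the 0 V reference.
Source V1 fixes V_0 = 9 V.
KCL at each unknown node (sum of currents leaving = 0; resistances in Ω):
  Node 1: (V_1 - 9)/100 + (V_1 - 0)/150 = 0
Collecting terms: 0.01667 × V_1 = 0.09  =>  V_1 = 5.4 V
The requested potential is V_1 = 5.4 V.

Final answer: V_1 = 5.4 V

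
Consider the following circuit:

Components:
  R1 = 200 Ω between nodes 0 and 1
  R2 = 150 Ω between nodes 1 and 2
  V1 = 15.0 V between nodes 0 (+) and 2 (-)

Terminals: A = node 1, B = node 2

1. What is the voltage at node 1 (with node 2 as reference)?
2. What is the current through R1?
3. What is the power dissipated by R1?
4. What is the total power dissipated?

Nodal analysis, taking node 2 as the 0 V reference.
Source V1 fixes V_0 = 15 V.
KCL at each unknown node (sum of currents leaving = 0; resistances in Ω):
  Node 1: (V_1 - 15)/200 + (V_1 - 0)/150 = 0
Collecting terms: 0.01167 × V_1 = 0.075  =>  V_1 = 6.429 V
Part 1:
  Read off the nodal solution: V_1 = 6.429 V
Part 2:
  I_R1 = (V_0 - V_1)/R1 = (15 - 6.429)/200 = 0.04286 A
  Magnitude: I_R1 = 0.04286 A
Part 3:
  I_R1 = (V_0 - V_1)/R1 = (15 - 6.429)/200 = 0.04286 A
  P_R1 = I_R1² × R1 = (0.04286)² × 200 = 0.3673 W
Part 4:
  Power in each resistor, P = (ΔV)²/R:
    P_R1 = (15 - 6.429)²/200 = 0.3673 W
    P_R2 = (6.429 - 0)²/150 = 0.2755 W
  P_total = P_R1 + P_R2 = 0.6429 W

Final answers:
1. V_1 = 6.429 V
2. I_R1 = 0.04286 A
3. P_R1 = 0.3673 W
4. P_total = 0.6429 W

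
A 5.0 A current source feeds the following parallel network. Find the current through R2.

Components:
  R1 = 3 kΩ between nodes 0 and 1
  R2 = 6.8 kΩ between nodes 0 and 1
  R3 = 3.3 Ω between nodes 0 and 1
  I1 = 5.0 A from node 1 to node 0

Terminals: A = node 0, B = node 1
All resistors sit directly between nodes 0 and 1, so they are in parallel and share one voltage V; the full source current 5 A splits among them.
1/R_par = 1/3000 + 1/6800 + 1/3.3 = 0.3035 S  =>  R_par = 3.295 Ω
V = I × R_par = 5 × 3.295 = 16.47 V
I_R2 = V/R2 = 16.47/6800 = 0.002423 A

Final answer: 0.002423 A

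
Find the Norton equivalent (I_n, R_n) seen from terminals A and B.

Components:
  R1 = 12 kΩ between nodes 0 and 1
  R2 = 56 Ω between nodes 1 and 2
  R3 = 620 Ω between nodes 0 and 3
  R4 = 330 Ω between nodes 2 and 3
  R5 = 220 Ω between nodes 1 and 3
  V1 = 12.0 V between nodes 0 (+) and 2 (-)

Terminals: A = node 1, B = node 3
Find the Thévenin equivalent first; then I_n = V_th/R_th and R_n = R_th.
Step 1 — V_th is the open-circuit voltage V_A - V_B (nothing connected across the terminals).
Nodal analysis, taking node 2 as the 0 V reference.
Source V1 fixes V_0 = 12 V.
KCL at each unknown node (sum of currents leaving = 0; resistances in Ω):
  Node 1: (V_1 - 12)/12000 + (V_1 - 0)/56 + (V_1 - V_3)/220 = 0
  Node 3: (V_3 - 12)/620 + (V_3 - 0)/330 + (V_3 - V_1)/220 = 0
Collecting terms (coefficients in siemens):
  0.02249·V_1 - 0.004545·V_3 = 0.001
  0.009189·V_3 - 0.004545·V_1 = 0.01935
Determinant D = (0.02249)(0.009189) - (-0.004545)(-0.004545) = 0.000186
V_1 = [(0.001)(0.009189) - (-0.004545)(0.01935)]/D = 0.5225 V
V_3 = [(0.02249)(0.01935) - (0.001)(-0.004545)]/D = 2.365 V
V_th = V_1 - V_3 = 0.5225 - 2.365 = -1.842 V
Step 2 — R_th: zero the source — replace V1 by a short circuit (node 2 merges into node 0) — and find the resistance seen between A (node 1) and B (node 3).
Reduce the network between node 1 (A) and node 3 (B) by series/parallel combination:
  Rp1 = R1 ‖ R2 (parallel, both between nodes 0 and 1) = 1/(1/12000 + 1/56) = 55.74 Ω
  Rp2 = R3 ‖ R4 (parallel, both between nodes 0 and 3) = 1/(1/620 + 1/330) = 215.4 Ω
  Rs1 = Rp1 + Rp2 (series, joined only at node 0) = 55.74 + 215.4 = 271.1 Ω
  Rp3 = R5 ‖ Rs1 (parallel, both between nodes 1 and 3) = 1/(1/220 + 1/271.1) = 121.4 Ω
R_th = 121.4 Ω
I_n = V_th/R_th = -1.842/121.4 = -0.01517 A, and R_n = R_th = 121.4 Ω

Final answer: I_n = -0.01517 A, R_n = 121.4 Ω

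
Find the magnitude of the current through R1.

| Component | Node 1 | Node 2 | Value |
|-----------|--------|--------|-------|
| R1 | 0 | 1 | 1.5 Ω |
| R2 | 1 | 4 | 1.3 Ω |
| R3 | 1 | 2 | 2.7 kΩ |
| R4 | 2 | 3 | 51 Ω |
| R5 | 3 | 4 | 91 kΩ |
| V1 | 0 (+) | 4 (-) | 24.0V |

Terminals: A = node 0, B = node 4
Nodal analysis, taking node 4 as the 0 V reference.
Source V1 fixes V_0 = 24 V.
KCL at each unknown node (sum of currents leaving = 0; resistances in Ω):
  Node 1: (V_1 - 24)/1.5 + (V_1 - 0)/1.3 + (V_1 - V_2)/2700 = 0
  Node 2: (V_2 - V_1)/2700 + (V_2 - V_3)/51 = 0
  Node 3: (V_3 - V_2)/51 + (V_3 - 0)/91000 = 0
Collecting terms (coefficients in siemens):
  1.436·V_1 - 0.0003704·V_2 = 16
  0.01998·V_2 - 0.0003704·V_1 - 0.01961·V_3 = 0
  0.01962·V_3 - 0.01961·V_2 = 0
Solving these 3 simultaneous equations (Gaussian elimination) gives:
  V_1 = 11.14 V, V_2 = 10.82 V, V_3 = 10.82 V
I_R1 = (V_0 - V_1)/R1 = (24 - 11.14)/1.5 = 8.571 A
|I_R1| = 8.571 A

Final answer: |I_R1| = 8.571 A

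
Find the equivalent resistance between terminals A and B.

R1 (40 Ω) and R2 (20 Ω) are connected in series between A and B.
Reduce the network between node 0 (A) and node 2 (B) by series/parallel combination:
  Rs1 = R1 + R2 (series, joined only at node 1) = 40 + 20 = 60 Ω
R_eq = 60 Ω

Final answer: 60 Ω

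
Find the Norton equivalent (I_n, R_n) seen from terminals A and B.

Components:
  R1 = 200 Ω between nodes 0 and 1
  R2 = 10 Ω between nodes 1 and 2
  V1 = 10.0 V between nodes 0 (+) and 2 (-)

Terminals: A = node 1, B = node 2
Find the Thévenin equivalent first; then I_n = V_th/R_th and R_n = R_th.
Step 1 — V_th is the open-circuit voltage V_A - V_B (nothing connected across the terminals).
Nodal analysis, taking node 2 as the 0 V reference.
Source V1 fixes V_0 = 10 V.
KCL at each unknown node (sum of currents leaving = 0; resistances in Ω):
  Node 1: (V_1 - 10)/200 + (V_1 - 0)/10 = 0
Collecting terms: 0.105 × V_1 = 0.05  =>  V_1 = 0.4762 V
V_th = V_1 - V_2 = 0.4762 - 0 = 0.4762 V
Step 2 — R_th: zero the source — replace V1 by a short circuit (node 2 merges into node 0) — and find the resistance seen between A (node 1) and B (node 0).
Reduce the network between node 1 (A) and node 0 (B) by series/parallel combination:
  Rp1 = R1 ‖ R2 (parallel, both between nodes 0 and 1) = 1/(1/200 + 1/10) = 9.524 Ω
R_th = 9.524 Ω
I_n = V_th/R_th = 0.4762/9.524 = 0.05 A, and R_n = R_th = 9.524 Ω

Final answer: I_n = 0.05 A, R_n = 9.524 Ω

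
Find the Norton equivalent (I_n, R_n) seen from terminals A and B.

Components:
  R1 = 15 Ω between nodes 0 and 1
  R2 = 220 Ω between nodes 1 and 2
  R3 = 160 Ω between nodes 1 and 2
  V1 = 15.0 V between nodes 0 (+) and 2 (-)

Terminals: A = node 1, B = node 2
Find the Thévenin equivalent first; then I_n = V_th/R_th and R_n = R_th.
Step 1 — V_th is the open-circuit voltage V_A - V_B (nothing connected across the terminals).
Nodal analysis, taking node 2 as the 0 V reference.
Source V1 fixes V_0 = 15 V.
KCL at each unknown node (sum of currents leaving = 0; resistances in Ω):
  Node 1: (V_1 - 15)/15 + (V_1 - 0)/220 + (V_1 - 0)/160 = 0
Collecting terms: 0.07746 × V_1 = 1  =>  V_1 = 12.91 V
V_th = V_1 - V_2 = 12.91 - 0 = 12.91 V
Step 2 — R_th: zero the source — replace V1 by a short circuit (node 2 merges into node 0) — and find the resistance seen between A (node 1) and B (node 0).
Reduce the network between node 1 (A) and node 0 (B) by series/parallel combination:
  Rp1 = R1 ‖ R2 ‖ R3 (parallel, all between nodes 0 and 1) = 1/(1/15 + 1/220 + 1/160) = 12.91 Ω
R_th = 12.91 Ω
I_n = V_th/R_th = 12.91/12.91 = 1 A, and R_n = R_th = 12.91 Ω

Final answer: I_n = 1 A, R_n = 12.91 Ω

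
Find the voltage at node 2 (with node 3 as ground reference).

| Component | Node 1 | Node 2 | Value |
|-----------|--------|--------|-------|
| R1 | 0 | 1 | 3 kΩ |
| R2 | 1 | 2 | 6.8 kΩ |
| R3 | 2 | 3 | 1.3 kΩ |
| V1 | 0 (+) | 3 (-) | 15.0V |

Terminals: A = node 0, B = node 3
Nodal analysis, taking node 3 as the 0 V reference.
Source V1 fixes V_0 = 15 V.
KCL at each unknown node (sum of currents leaving = 0; resistances in Ω):
  Node 1: (V_1 - 15)/3000 + (V_1 - V_2)/6800 = 0
  Node 2: (V_2 - V_1)/6800 + (V_2 - 0)/1300 = 0
Collecting terms (coefficients in siemens):
  0.0004804·V_1 - 0.0001471·V_2 = 0.005
  0.0009163·V_2 - 0.0001471·V_1 = 0
Determinant D = (0.0004804)(0.0009163) - (-0.0001471)(-0.0001471) = 0.0000004186
V_1 = [(0.005)(0.0009163) - (-0.0001471)(0)]/D = 10.95 V
V_2 = [(0.0004804)(0) - (0.005)(-0.0001471)]/D = 1.757 V
The requested potential is V_2 = 1.757 V.

Final answer: V_2 = 1.757 V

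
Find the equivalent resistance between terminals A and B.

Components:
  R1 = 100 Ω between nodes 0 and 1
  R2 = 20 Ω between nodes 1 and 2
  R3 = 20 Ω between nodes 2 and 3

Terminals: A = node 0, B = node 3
Reduce the network between node 0 (A) and node 3 (B) by series/parallel combination:
  Rs1 = R1 + R2 (series, joined only at node 1) = 100 + 20 = 120 Ω
  Rs2 = R3 + Rs1 (series, joined only at node 2) = 20 + 120 = 140 Ω
R_eq = 140 Ω

Final answer: 140 Ω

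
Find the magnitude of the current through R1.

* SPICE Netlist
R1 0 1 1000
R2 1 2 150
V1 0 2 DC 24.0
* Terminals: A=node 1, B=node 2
Nodal analysis, taking node 2 as the 0 V reference.
Source V1 fixes V_0 = 24 V.
KCL at each unknown node (sum of currents leaving = 0; resistances in Ω):
  Node 1: (V_1 - 24)/1000 + (V_1 - 0)/150 = 0
Collecting terms: 0.007667 × V_1 = 0.024  =>  V_1 = 3.13 V
I_R1 = (V_0 - V_1)/R1 = (24 - 3.13)/1000 = 0.02087 A
|I_R1| = 0.02087 A

Final answer: |I_R1| = 0.02087 A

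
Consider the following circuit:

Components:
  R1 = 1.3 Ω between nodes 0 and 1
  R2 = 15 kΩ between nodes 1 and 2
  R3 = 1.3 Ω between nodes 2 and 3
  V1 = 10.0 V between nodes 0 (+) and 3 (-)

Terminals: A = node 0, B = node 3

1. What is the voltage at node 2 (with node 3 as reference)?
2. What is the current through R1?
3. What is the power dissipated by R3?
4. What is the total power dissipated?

Nodal analysis, taking node 3 as the 0 V reference.
Source V1 fixes V_0 = 10 V.
KCL at each unknown node (sum of currents leaving = 0; resistances in Ω):
  Node 1: (V_1 - 10)/1.3 + (V_1 - V_2)/15000 = 0
  Node 2: (V_2 - V_1)/15000 + (V_2 - 0)/1.3 = 0
Collecting terms (coefficients in siemens):
  0.7693·V_1 - 0.00006667·V_2 = 7.692
  0.7693·V_2 - 0.00006667·V_1 = 0
Determinant D = (0.7693)(0.7693) - (-0.00006667)(-0.00006667) = 0.5918
V_1 = [(7.692)(0.7693) - (-0.00006667)(0)]/D = 9.999 V
V_2 = [(0.7693)(0) - (7.692)(-0.00006667)]/D = 0.0008665 V
Part 1:
  Read off the nodal solution: V_2 = 0.0008665 V
Part 2:
  I_R1 = (V_0 - V_1)/R1 = (10 - 9.999)/1.3 = 0.0006666 A
  Magnitude: I_R1 = 0.0006666 A
Part 3:
  I_R3 = (V_2 - V_3)/R3 = (0.0008665 - 0)/1.3 = 0.0006666 A
  P_R3 = I_R3² × R3 = (0.0006666)² × 1.3 = 0.0000005776 W
Part 4:
  Power in each resistor, P = (ΔV)²/R:
    P_R1 = (10 - 9.999)²/1.3 = 0.0000005776 W
    P_R2 = (9.999 - 0.0008665)²/15000 = 0.006664 W
    P_R3 = (0.0008665 - 0)²/1.3 = 0.0000005776 W
  P_total = P_R1 + P_R2 + P_R3 = 0.006666 W

Final answers:
1. V_2 = 0.0008665 V
2. I_R1 = 0.0006666 A
3. P_R3 = 5.776e-07 W
4. P_total = 0.006666 W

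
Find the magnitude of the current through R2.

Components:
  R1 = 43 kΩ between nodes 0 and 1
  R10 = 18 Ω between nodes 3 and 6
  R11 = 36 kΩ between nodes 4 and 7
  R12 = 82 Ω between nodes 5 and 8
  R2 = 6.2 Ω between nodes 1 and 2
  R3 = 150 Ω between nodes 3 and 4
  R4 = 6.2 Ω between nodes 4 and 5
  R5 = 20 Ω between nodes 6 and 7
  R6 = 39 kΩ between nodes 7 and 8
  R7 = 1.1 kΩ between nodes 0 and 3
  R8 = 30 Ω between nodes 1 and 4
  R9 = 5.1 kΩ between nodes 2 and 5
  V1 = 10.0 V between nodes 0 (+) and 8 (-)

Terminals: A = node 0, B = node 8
Nodal analysis, taking node 8 as the 0 V reference.
Source V1 fixes V_0 = 10 V.
KCL at each unknown node (sum of currents leaving = 0; resistances in Ω):
  Node 1: (V_1 - 10)/43000 + (V_1 - V_2)/6.2 + (V_1 - V_4)/30 = 0
  Node 2: (V_2 - V_1)/6.2 + (V_2 - V_5)/5100 = 0
  Node 3: (V_3 - V_4)/150 + (V_3 - 10)/1100 + (V_3 - V_6)/18 = 0
  Node 4: (V_4 - V_3)/150 + (V_4 - V_5)/6.2 + (V_4 - V_1)/30 + (V_4 - V_7)/36000 = 0
  Node 5: (V_5 - V_4)/6.2 + (V_5 - V_2)/5100 + (V_5 - 0)/82 = 0
  Node 6: (V_6 - V_7)/20 + (V_6 - V_3)/18 = 0
  Node 7: (V_7 - V_6)/20 + (V_7 - 0)/39000 + (V_7 - V_4)/36000 = 0
Collecting terms (coefficients in siemens):
  0.1946·V_1 - 0.1613·V_2 - 0.03333·V_4 = 0.0002326
  0.1615·V_2 - 0.1613·V_1 - 0.0001961·V_5 = 0
  0.06313·V_3 - 0.006667·V_4 - 0.05556·V_6 = 0.009091
  0.2013·V_4 - 0.03333·V_1 - 0.006667·V_3 - 0.1613·V_5 - 0.00002778·V_7 = 0
  0.1737·V_5 - 0.0001961·V_2 - 0.1613·V_4 = 0
  0.1056·V_6 - 0.05556·V_3 - 0.05·V_7 = 0
  0.05005·V_7 - 0.00002778·V_4 - 0.05·V_6 = 0
Solving these 7 simultaneous equations (Gaussian elimination) gives:
  V_1 = 0.6801 V, V_2 = 0.68 V, V_3 = 1.783 V, V_4 = 0.6739 V
  V_5 = 0.6266 V, V_6 = 1.782 V, V_7 = 1.78 V
I_R2 = (V_1 - V_2)/R2 = (0.6801 - 0.68)/6.2 = 0.00001048 A
|I_R2| = 0.00001048 A

Final answer: |I_R2| = 1.048e-05 A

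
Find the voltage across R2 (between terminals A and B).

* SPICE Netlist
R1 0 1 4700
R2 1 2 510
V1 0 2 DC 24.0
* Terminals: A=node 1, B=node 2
R1 and R2 are in series across V1 (node 0 → node 1 → node 2), and the output A–B is taken across R2, so this is a voltage divider.
Series current: I = V1/(R1 + R2) = 24/(4700 + 510) = 24/5210 = 0.004607 A
V_R2 = I × R2 = V1 × R2/(R1 + R2) = 24 × 510/5210 = 2.349 V

Final answer: 2.349 V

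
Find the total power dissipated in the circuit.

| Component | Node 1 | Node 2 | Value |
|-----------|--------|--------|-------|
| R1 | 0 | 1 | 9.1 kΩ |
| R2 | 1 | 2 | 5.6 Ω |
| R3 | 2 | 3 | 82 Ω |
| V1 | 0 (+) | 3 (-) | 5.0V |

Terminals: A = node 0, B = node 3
Nodal analysis, taking node 3 as the 0 V reference.
Source V1 fixes V_0 = 5 V.
KCL at each unknown node (sum of currents leaving = 0; resistances in Ω):
  Node 1: (V_1 - 5)/9100 + (V_1 - V_2)/5.6 = 0
  Node 2: (V_2 - V_1)/5.6 + (V_2 - 0)/82 = 0
Collecting terms (coefficients in siemens):
  0.1787·V_1 - 0.1786·V_2 = 0.0005495
  0.1908·V_2 - 0.1786·V_1 = 0
Determinant D = (0.1787)(0.1908) - (-0.1786)(-0.1786) = 0.002199
V_1 = [(0.0005495)(0.1908) - (-0.1786)(0)]/D = 0.04767 V
V_2 = [(0.1787)(0) - (0.0005495)(-0.1786)]/D = 0.04463 V
Power in each resistor, P = (ΔV)²/R:
  P_R1 = (5 - 0.04767)²/9100 = 0.002695 W
  P_R2 = (0.04767 - 0.04463)²/5.6 = 0.000001659 W
  P_R3 = (0.04463 - 0)²/82 = 0.00002429 W
P_total = P_R1 + P_R2 + P_R3 = 0.002721 W

Final answer: 0.002721 W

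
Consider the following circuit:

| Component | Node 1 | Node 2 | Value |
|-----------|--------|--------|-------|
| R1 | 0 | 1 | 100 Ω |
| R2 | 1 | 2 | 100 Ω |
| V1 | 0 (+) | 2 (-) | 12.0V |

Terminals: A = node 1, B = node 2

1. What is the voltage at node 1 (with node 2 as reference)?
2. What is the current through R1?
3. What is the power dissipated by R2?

Nodal analysis, taking node 2 as the 0 V reference.
Source V1 fixes V_0 = 12 V.
KCL at each unknown node (sum of currents leaving = 0; resistances in Ω):
  Node 1: (V_1 - 12)/100 + (V_1 - 0)/100 = 0
Collecting terms: 0.02 × V_1 = 0.12  =>  V_1 = 6 V
Part 1:
  Read off the nodal solution: V_1 = 6 V
Part 2:
  I_R1 = (V_0 - V_1)/R1 = (12 - 6)/100 = 0.06 A
  Magnitude: I_R1 = 0.06 A
Part 3:
  I_R2 = (V_1 - V_2)/R2 = (6 - 0)/100 = 0.06 A
  P_R2 = I_R2² × R2 = (0.06)² × 100 = 0.36 W

Final answers:
1. V_1 = 6 V
2. I_R1 = 0.06 A
3. P_R2 = 0.36 W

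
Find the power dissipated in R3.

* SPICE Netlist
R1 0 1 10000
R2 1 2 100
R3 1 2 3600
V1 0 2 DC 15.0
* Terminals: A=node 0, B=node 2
Nodal analysis, taking node 2 as the 0 V reference.
Source V1 fixes V_0 = 15 V.
KCL at each unknown node (sum of currents leaving = 0; resistances in Ω):
  Node 1: (V_1 - 15)/10000 + (V_1 - 0)/100 + (V_1 - 0)/3600 = 0
Collecting terms: 0.01038 × V_1 = 0.0015  =>  V_1 = 0.1445 V
I_R3 = (V_1 - V_2)/R3 = (0.1445 - 0)/3600 = 0.00004015 A
P_R3 = I_R3² × R3 = (0.00004015)² × 3600 = 0.000005803 W

Final answer: 5.803e-06 W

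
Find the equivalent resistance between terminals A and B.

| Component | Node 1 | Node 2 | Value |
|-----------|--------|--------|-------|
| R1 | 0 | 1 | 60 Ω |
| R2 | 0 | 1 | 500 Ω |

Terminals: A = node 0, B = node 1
Reduce the network between node 0 (A) and node 1 (B) by series/parallel combination:
  Rp1 = R1 ‖ R2 (parallel, both between nodes 0 and 1) = 1/(1/60 + 1/500) = 53.57 Ω
R_eq = 53.57 Ω

Final answer: 53.57 Ω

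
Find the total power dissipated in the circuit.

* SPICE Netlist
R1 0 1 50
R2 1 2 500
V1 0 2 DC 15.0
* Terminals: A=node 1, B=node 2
Nodal analysis, taking node 2 as the 0 V reference.
Source V1 fixes V_0 = 15 V.
KCL at each unknown node (sum of currents leaving = 0; resistances in Ω):
  Node 1: (V_1 - 15)/50 + (V_1 - 0)/500 = 0
Collecting terms: 0.022 × V_1 = 0.3  =>  V_1 = 13.64 V
Power in each resistor, P = (ΔV)²/R:
  P_R1 = (15 - 13.64)²/50 = 0.03719 W
  P_R2 = (13.64 - 0)²/500 = 0.3719 W
P_total = P_R1 + P_R2 = 0.4091 W

Final answer: 0.4091 W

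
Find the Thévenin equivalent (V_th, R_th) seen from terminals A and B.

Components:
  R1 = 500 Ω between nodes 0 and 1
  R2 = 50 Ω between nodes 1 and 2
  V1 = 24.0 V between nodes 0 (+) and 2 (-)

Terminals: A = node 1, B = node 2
Step 1 — V_th is the open-circuit voltage V_A - V_B (nothing connected across the terminals).
Nodal analysis, taking node 2 as the 0 V reference.
Source V1 fixes V_0 = 24 V.
KCL at each unknown node (sum of currents leaving = 0; resistances in Ω):
  Node 1: (V_1 - 24)/500 + (V_1 - 0)/50 = 0
Collecting terms: 0.022 × V_1 = 0.048  =>  V_1 = 2.182 V
V_th = V_1 - V_2 = 2.182 - 0 = 2.182 V
Step 2 — R_th: zero the source — replace V1 by a short circuit (node 2 merges into node 0) — and find the resistance seen between A (node 1) and B (node 0).
Reduce the network between node 1 (A) and node 0 (B) by series/parallel combination:
  Rp1 = R1 ‖ R2 (parallel, both between nodes 0 and 1) = 1/(1/500 + 1/50) = 45.45 Ω
R_th = 45.45 Ω

Final answer: V_th = 2.182 V, R_th = 45.45 Ω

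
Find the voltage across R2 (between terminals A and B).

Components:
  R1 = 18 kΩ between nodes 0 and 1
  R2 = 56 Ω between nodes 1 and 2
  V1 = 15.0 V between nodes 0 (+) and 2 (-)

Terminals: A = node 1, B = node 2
R1 and R2 are in series across V1 (node 0 → node 1 → node 2), and the output A–B is taken across R2, so this is a voltage divider.
Series current: I = V1/(R1 + R2) = 15/(18000 + 56) = 15/18060 = 0.0008307 A
V_R2 = I × R2 = V1 × R2/(R1 + R2) = 15 × 56/18060 = 0.04652 V

Final answer: 0.04652 V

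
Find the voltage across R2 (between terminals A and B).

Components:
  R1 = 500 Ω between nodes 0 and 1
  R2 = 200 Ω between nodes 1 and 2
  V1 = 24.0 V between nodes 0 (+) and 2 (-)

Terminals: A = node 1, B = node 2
R1 and R2 are in series across V1 (node 0 → node 1 → node 2), and the output A–B is taken across R2, so this is a voltage divider.
Series current: I = V1/(R1 + R2) = 24/(500 + 200) = 24/700 = 0.03429 A
V_R2 = I × R2 = V1 × R2/(R1 + R2) = 24 × 200/700 = 6.857 V

Final answer: 6.857 V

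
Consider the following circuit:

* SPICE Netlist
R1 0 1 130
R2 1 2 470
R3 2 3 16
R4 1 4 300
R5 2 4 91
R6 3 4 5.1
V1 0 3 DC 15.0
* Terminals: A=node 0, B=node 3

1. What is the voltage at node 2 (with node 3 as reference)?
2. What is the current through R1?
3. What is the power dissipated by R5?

Nodal analysis, taking node 3 as the 0 V reference.
Source V1 fixes V_0 = 15 V.
KCL at each unknown node (sum of currents leaving = 0; resistances in Ω):
  Node 1: (V_1 - 15)/130 + (V_1 - V_2)/470 + (V_1 - V_4)/300 = 0
  Node 2: (V_2 - V_1)/470 + (V_2 - 0)/16 + (V_2 - V_4)/91 = 0
  Node 4: (V_4 - V_1)/300 + (V_4 - V_2)/91 + (V_4 - 0)/5.1 = 0
Collecting terms (coefficients in siemens):
  0.01315·V_1 - 0.002128·V_2 - 0.003333·V_4 = 0.1154
  0.07562·V_2 - 0.002128·V_1 - 0.01099·V_4 = 0
  0.2104·V_4 - 0.003333·V_1 - 0.01099·V_2 = 0
Solving these 3 simultaneous equations (Gaussian elimination) gives:
  V_1 = 8.855 V, V_2 = 0.2716 V, V_4 = 0.1545 V
Part 1:
  Read off the nodal solution: V_2 = 0.2716 V
Part 2:
  I_R1 = (V_0 - V_1)/R1 = (15 - 8.855)/130 = 0.04727 A
  Magnitude: I_R1 = 0.04727 A
Part 3:
  I_R5 = (V_2 - V_4)/R5 = (0.2716 - 0.1545)/91 = 0.001287 A
  P_R5 = I_R5² × R5 = (0.001287)² × 91 = 0.0001508 W

Final answers:
1. V_2 = 0.2716 V
2. I_R1 = 0.04727 A
3. P_R5 = 0.0001508 W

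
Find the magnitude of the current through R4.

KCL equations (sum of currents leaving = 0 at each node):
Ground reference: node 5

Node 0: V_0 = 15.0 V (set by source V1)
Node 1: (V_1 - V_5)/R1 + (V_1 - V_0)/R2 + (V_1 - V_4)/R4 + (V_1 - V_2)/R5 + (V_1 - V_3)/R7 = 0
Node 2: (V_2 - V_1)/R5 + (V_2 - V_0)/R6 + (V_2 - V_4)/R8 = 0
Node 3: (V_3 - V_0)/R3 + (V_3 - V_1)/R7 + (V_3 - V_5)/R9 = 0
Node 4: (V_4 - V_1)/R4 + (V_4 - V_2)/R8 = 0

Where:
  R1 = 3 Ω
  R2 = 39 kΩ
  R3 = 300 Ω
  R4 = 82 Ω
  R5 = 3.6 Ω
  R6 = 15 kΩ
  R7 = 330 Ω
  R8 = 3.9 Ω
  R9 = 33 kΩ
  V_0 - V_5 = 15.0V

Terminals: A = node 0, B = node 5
Nodal analysis, taking node 5 as the 0 V reference.
Source V1 fixes V_0 = 15 V.
KCL at each unknown node (sum of currents leaving = 0; resistances in Ω):
  Node 1: (V_1 - 0)/3 + (V_1 - 15)/39000 + (V_1 - V_4)/82 + (V_1 - V_2)/3.6 + (V_1 - V_3)/330 = 0
  Node 2: (V_2 - V_1)/3.6 + (V_2 - 15)/15000 + (V_2 - V_4)/3.9 = 0
  Node 3: (V_3 - 15)/300 + (V_3 - V_1)/330 + (V_3 - 0)/33000 = 0
  Node 4: (V_4 - V_1)/82 + (V_4 - V_2)/3.9 = 0
Collecting terms (coefficients in siemens):
  0.6264·V_1 - 0.2778·V_2 - 0.00303·V_3 - 0.0122·V_4 = 0.0003846
  0.5343·V_2 - 0.2778·V_1 - 0.2564·V_4 = 0.001
  0.006394·V_3 - 0.00303·V_1 = 0.05
  0.2686·V_4 - 0.0122·V_1 - 0.2564·V_2 = 0
Solving these 4 simultaneous equations (Gaussian elimination) gives:
  V_1 = 0.07486 V, V_2 = 0.0783 V, V_3 = 7.855 V, V_4 = 0.07815 V
I_R4 = (V_1 - V_4)/R4 = (0.07486 - 0.07815)/82 = -0.00004001 A
|I_R4| = 0.00004001 A

Final answer: |I_R4| = 4.001e-05 A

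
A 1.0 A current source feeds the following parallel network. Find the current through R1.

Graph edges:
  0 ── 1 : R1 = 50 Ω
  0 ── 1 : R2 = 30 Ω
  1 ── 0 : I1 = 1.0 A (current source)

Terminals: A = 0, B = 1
All resistors sit directly between nodes 0 and 1, so they are in parallel and share one voltage V; the full source current 1 A splits among them.
1/R_par = 1/50 + 1/30 = 0.05333 S  =>  R_par = 18.75 Ω
V = I × R_par = 1 × 18.75 = 18.75 V
I_R1 = V/R1 = 18.75/50 = 0.375 A

Final answer: 0.375 A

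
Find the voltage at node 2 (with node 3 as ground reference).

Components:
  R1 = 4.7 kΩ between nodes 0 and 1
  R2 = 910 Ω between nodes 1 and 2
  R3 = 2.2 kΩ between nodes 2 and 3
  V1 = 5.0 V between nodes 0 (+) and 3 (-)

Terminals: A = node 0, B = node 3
Nodal analysis, taking node 3 as the 0 V reference.
Source V1 fixes V_0 = 5 V.
KCL at each unknown node (sum of currents leaving = 0; resistances in Ω):
  Node 1: (V_1 - 5)/4700 + (V_1 - V_2)/910 = 0
  Node 2: (V_2 - V_1)/910 + (V_2 - 0)/2200 = 0
Collecting terms (coefficients in siemens):
  0.001312·V_1 - 0.001099·V_2 = 0.001064
  0.001553·V_2 - 0.001099·V_1 = 0
Determinant D = (0.001312)(0.001553) - (-0.001099)(-0.001099) = 0.00000083
V_1 = [(0.001064)(0.001553) - (-0.001099)(0)]/D = 1.991 V
V_2 = [(0.001312)(0) - (0.001064)(-0.001099)]/D = 1.408 V
The requested potential is V_2 = 1.408 V.

Final answer: V_2 = 1.408 V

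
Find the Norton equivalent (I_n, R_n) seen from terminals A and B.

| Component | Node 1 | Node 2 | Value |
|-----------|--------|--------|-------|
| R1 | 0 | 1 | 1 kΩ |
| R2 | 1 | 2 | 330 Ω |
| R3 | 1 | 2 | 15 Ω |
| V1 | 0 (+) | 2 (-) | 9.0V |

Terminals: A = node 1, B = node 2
Find the Thévenin equivalent first; then I_n = V_th/R_th and R_n = R_th.
Step 1 — V_th is the open-circuit voltage V_A - V_B (nothing connected across the terminals).
Nodal analysis, taking node 2 as the 0 V reference.
Source V1 fixes V_0 = 9 V.
KCL at each unknown node (sum of currents leaving = 0; resistances in Ω):
  Node 1: (V_1 - 9)/1000 + (V_1 - 0)/330 + (V_1 - 0)/15 = 0
Collecting terms: 0.0707 × V_1 = 0.009  =>  V_1 = 0.1273 V
V_th = V_1 - V_2 = 0.1273 - 0 = 0.1273 V
Step 2 — R_th: zero the source — replace V1 by a short circuit (node 2 merges into node 0) — and find the resistance seen between A (node 1) and B (node 0).
Reduce the network between node 1 (A) and node 0 (B) by series/parallel combination:
  Rp1 = R1 ‖ R2 ‖ R3 (parallel, all between nodes 0 and 1) = 1/(1/1000 + 1/330 + 1/15) = 14.14 Ω
R_th = 14.14 Ω
I_n = V_th/R_th = 0.1273/14.14 = 0.009 A, and R_n = R_th = 14.14 Ω

Final answer: I_n = 0.009 A, R_n = 14.14 Ω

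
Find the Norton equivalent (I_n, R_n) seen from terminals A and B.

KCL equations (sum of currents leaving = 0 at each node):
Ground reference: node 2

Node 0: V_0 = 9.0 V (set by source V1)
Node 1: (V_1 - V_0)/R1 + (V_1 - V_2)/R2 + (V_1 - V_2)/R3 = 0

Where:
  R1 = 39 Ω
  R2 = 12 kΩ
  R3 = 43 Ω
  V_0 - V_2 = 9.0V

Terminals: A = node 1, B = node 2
Find the Thévenin equivalent first; then I_n = V_th/R_th and R_n = R_th.
Step 1 — V_th is the open-circuit voltage V_A - V_B (nothing connected across the terminals).
Nodal analysis, taking node 2 as the 0 V reference.
Source V1 fixes V_0 = 9 V.
KCL at each unknown node (sum of currents leaving = 0; resistances in Ω):
  Node 1: (V_1 - 9)/39 + (V_1 - 0)/12000 + (V_1 - 0)/43 = 0
Collecting terms: 0.04898 × V_1 = 0.2308  =>  V_1 = 4.711 V
V_th = V_1 - V_2 = 4.711 - 0 = 4.711 V
Step 2 — R_th: zero the source — replace V1 by a short circuit (node 2 merges into node 0) — and find the resistance seen between A (node 1) and B (node 0).
Reduce the network between node 1 (A) and node 0 (B) by series/parallel combination:
  Rp1 = R1 ‖ R2 ‖ R3 (parallel, all between nodes 0 and 1) = 1/(1/39 + 1/12000 + 1/43) = 20.42 Ω
R_th = 20.42 Ω
I_n = V_th/R_th = 4.711/20.42 = 0.2308 A, and R_n = R_th = 20.42 Ω

Final answer: I_n = 0.2308 A, R_n = 20.42 Ω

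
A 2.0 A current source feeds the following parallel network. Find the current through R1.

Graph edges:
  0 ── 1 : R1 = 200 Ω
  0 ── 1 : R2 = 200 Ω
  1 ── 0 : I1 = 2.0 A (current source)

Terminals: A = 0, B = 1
All resistors sit directly between nodes 0 and 1, so they are in parallel and share one voltage V; the full source current 2 A splits among them.
1/R_par = 1/200 + 1/200 = 0.01 S  =>  R_par = 100 Ω
V = I × R_par = 2 × 100 = 200 V
I_R1 = V/R1 = 200/200 = 1 A

Final answer: 1 A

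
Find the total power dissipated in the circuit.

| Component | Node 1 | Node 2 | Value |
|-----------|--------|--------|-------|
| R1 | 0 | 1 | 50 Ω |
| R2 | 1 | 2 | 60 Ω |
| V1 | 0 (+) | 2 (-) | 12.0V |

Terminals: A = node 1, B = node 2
Nodal analysis, taking node 2 as the 0 V reference.
Source V1 fixes V_0 = 12 V.
KCL at each unknown node (sum of currents leaving = 0; resistances in Ω):
  Node 1: (V_1 - 12)/50 + (V_1 - 0)/60 = 0
Collecting terms: 0.03667 × V_1 = 0.24  =>  V_1 = 6.545 V
Power in each resistor, P = (ΔV)²/R:
  P_R1 = (12 - 6.545)²/50 = 0.595 W
  P_R2 = (6.545 - 0)²/60 = 0.714 W
P_total = P_R1 + P_R2 = 1.309 W

Final answer: 1.309 W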